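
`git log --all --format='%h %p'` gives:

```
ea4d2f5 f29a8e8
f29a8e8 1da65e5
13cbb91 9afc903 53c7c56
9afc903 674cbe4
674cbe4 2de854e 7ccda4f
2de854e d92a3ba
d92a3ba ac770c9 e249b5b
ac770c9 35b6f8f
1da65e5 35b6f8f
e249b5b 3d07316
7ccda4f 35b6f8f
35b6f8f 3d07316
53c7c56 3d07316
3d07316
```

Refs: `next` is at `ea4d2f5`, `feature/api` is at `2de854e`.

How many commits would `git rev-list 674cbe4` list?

8

Walking parent pointers from 674cbe4: reachable set = {2de854e, 35b6f8f, 3d07316, 674cbe4, 7ccda4f, ac770c9, d92a3ba, e249b5b}.
That is 8 commits.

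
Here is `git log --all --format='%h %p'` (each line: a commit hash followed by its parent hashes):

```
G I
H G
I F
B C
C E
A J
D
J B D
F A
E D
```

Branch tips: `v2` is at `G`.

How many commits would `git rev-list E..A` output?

Reachable from A: {A, B, C, D, E, J}.
Reachable from E: {D, E}.
In A's history but not E's: {A, B, C, J} — 4 commits.

4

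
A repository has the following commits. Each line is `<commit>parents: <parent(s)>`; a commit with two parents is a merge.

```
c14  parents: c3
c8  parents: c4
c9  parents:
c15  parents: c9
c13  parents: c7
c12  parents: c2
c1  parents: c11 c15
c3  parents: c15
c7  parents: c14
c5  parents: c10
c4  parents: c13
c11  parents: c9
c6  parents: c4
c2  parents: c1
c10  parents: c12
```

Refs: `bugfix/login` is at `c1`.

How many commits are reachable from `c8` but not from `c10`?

Reachable from c8: {c13, c14, c15, c3, c4, c7, c8, c9}.
Reachable from c10: {c1, c10, c11, c12, c15, c2, c9}.
In c8's history but not c10's: {c13, c14, c3, c4, c7, c8} — 6 commits.

6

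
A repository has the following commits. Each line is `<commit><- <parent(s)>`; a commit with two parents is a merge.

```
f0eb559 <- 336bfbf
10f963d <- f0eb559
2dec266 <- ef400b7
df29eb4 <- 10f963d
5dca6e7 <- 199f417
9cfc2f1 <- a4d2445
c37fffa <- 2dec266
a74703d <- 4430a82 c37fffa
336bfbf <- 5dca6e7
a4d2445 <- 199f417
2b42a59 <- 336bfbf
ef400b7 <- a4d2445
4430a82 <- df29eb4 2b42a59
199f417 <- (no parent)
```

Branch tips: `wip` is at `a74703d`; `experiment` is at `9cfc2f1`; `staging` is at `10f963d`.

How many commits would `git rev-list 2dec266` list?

4

Walking parent pointers from 2dec266: reachable set = {199f417, 2dec266, a4d2445, ef400b7}.
That is 4 commits.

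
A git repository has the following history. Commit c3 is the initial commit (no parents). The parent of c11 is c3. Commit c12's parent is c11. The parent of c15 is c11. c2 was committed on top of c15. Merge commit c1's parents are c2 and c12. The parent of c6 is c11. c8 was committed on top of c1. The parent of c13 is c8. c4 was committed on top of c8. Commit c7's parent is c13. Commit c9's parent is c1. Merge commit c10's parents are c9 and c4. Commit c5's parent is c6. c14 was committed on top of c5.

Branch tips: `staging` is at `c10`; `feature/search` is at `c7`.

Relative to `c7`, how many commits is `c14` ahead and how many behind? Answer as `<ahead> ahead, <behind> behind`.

Reachable from c14: {c11, c14, c3, c5, c6}.
Reachable from c7: {c1, c11, c12, c13, c15, c2, c3, c7, c8}.
Only in c14's history (ahead): {c14, c5, c6} — 3.
Only in c7's history (behind): {c1, c12, c13, c15, c2, c7, c8} — 7.

3 ahead, 7 behind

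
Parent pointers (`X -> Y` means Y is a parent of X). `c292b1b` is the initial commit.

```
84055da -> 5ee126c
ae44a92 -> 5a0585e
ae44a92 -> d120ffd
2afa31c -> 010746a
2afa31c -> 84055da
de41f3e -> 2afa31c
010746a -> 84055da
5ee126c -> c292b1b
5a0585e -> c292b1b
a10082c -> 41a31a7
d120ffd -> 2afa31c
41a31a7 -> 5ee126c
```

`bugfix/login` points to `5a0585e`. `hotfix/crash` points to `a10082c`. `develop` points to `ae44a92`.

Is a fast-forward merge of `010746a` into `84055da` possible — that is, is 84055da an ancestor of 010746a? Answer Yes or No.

A fast-forward from 84055da to 010746a is possible iff 84055da is an ancestor of 010746a.
Ancestors of 010746a: {010746a, 5ee126c, 84055da, c292b1b}.
84055da is among them, so fast-forward is possible.

Yes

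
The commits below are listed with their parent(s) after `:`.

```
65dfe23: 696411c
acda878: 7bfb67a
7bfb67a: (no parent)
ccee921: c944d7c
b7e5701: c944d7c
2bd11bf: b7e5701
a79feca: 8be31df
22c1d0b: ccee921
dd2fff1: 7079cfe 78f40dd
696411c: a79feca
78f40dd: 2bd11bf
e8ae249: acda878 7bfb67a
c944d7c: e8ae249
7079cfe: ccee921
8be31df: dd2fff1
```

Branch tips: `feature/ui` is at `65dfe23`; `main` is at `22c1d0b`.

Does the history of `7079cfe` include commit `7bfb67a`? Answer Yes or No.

Ancestors of 7079cfe (commits reachable by following parents): {7079cfe, 7bfb67a, acda878, c944d7c, ccee921, e8ae249}.
7bfb67a is in that set, so it is an ancestor of 7079cfe.

Yes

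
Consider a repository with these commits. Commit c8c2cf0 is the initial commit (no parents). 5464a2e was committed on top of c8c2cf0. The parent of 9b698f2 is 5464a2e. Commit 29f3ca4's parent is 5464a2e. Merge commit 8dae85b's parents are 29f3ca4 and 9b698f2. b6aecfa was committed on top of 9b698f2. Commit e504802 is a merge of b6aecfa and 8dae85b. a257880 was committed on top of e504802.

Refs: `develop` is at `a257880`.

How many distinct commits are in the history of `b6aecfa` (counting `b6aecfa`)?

Walking parent pointers from b6aecfa: reachable set = {5464a2e, 9b698f2, b6aecfa, c8c2cf0}.
That is 4 commits.

4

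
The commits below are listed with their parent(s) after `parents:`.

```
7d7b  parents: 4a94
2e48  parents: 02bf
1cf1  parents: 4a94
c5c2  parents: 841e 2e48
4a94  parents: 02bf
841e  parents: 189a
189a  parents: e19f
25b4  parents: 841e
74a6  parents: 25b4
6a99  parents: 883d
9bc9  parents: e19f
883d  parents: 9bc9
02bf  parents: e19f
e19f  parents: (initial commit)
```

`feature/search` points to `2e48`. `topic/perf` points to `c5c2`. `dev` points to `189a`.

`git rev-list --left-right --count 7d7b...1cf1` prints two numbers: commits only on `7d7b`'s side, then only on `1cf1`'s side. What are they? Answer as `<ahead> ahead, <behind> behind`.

Reachable from 7d7b: {02bf, 4a94, 7d7b, e19f}.
Reachable from 1cf1: {02bf, 1cf1, 4a94, e19f}.
Only in 7d7b's history (ahead): {7d7b} — 1.
Only in 1cf1's history (behind): {1cf1} — 1.

1 ahead, 1 behind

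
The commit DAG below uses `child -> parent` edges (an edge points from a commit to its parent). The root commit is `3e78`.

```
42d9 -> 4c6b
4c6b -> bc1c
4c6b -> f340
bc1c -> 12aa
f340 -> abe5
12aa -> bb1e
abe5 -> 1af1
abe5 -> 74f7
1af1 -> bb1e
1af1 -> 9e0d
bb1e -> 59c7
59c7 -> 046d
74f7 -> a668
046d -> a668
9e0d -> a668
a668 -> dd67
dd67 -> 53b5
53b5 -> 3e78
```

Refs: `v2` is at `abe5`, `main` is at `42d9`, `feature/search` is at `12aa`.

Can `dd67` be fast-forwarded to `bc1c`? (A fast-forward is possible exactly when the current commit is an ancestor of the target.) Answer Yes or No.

Yes

A fast-forward from dd67 to bc1c is possible iff dd67 is an ancestor of bc1c.
Ancestors of bc1c: {046d, 12aa, 3e78, 53b5, 59c7, a668, bb1e, bc1c, dd67}.
dd67 is among them, so fast-forward is possible.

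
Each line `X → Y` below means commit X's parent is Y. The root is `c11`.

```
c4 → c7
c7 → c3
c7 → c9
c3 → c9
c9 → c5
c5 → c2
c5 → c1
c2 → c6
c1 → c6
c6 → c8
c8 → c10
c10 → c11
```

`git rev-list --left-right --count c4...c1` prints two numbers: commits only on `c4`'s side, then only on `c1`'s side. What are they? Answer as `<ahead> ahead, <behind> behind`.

Reachable from c4: {c1, c10, c11, c2, c3, c4, c5, c6, c7, c8, c9}.
Reachable from c1: {c1, c10, c11, c6, c8}.
Only in c4's history (ahead): {c2, c3, c4, c5, c7, c9} — 6.
Only in c1's history (behind): {} — 0.

6 ahead, 0 behind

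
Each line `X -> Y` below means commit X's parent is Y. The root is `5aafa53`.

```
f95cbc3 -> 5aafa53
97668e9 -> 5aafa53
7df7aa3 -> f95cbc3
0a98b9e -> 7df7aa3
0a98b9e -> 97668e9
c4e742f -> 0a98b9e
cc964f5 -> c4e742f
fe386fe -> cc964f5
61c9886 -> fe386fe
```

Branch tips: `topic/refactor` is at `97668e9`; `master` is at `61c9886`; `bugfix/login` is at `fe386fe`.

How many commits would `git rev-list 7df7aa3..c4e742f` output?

3

Reachable from c4e742f: {0a98b9e, 5aafa53, 7df7aa3, 97668e9, c4e742f, f95cbc3}.
Reachable from 7df7aa3: {5aafa53, 7df7aa3, f95cbc3}.
In c4e742f's history but not 7df7aa3's: {0a98b9e, 97668e9, c4e742f} — 3 commits.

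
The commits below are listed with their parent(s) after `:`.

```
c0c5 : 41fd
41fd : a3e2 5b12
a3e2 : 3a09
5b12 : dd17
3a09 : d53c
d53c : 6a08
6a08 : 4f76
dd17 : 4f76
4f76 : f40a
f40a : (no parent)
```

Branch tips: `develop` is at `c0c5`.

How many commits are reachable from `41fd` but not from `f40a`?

Reachable from 41fd: {3a09, 41fd, 4f76, 5b12, 6a08, a3e2, d53c, dd17, f40a}.
Reachable from f40a: {f40a}.
In 41fd's history but not f40a's: {3a09, 41fd, 4f76, 5b12, 6a08, a3e2, d53c, dd17} — 8 commits.

8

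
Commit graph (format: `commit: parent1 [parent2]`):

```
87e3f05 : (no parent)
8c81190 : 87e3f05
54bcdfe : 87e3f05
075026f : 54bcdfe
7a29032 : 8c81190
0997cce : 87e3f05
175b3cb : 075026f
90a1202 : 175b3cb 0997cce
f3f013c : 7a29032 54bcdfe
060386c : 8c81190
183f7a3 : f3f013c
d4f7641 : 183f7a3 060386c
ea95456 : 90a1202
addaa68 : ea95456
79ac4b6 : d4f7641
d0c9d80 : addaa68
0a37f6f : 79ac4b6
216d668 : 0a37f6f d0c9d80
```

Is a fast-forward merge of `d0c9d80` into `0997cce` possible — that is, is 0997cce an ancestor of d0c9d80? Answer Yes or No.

Yes

A fast-forward from 0997cce to d0c9d80 is possible iff 0997cce is an ancestor of d0c9d80.
Ancestors of d0c9d80: {075026f, 0997cce, 175b3cb, 54bcdfe, 87e3f05, 90a1202, addaa68, d0c9d80, ea95456}.
0997cce is among them, so fast-forward is possible.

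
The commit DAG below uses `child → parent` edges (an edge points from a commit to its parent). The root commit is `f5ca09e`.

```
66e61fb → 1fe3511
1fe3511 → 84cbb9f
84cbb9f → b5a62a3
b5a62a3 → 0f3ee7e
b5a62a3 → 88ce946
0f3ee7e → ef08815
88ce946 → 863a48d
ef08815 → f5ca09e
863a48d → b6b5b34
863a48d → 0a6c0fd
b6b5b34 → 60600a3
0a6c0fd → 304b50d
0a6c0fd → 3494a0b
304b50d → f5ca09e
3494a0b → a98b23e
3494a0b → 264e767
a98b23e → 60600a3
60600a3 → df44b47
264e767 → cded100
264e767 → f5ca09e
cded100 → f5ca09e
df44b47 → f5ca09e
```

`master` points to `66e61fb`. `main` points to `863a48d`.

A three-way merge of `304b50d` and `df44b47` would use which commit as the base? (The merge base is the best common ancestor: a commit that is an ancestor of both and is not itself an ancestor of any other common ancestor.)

f5ca09e

Ancestors of 304b50d: {304b50d, f5ca09e}.
Ancestors of df44b47: {df44b47, f5ca09e}.
Common ancestors: {f5ca09e}.
The only common ancestor is f5ca09e, so it is the merge base.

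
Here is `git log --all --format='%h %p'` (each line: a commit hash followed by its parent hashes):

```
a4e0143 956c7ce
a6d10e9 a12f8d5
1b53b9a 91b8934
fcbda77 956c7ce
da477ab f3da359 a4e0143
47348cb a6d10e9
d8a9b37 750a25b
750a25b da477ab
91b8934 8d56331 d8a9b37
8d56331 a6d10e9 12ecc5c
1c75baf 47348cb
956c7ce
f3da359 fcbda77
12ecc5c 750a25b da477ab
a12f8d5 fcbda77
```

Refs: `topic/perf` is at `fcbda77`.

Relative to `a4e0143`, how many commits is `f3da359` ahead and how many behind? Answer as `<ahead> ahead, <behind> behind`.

2 ahead, 1 behind

Reachable from f3da359: {956c7ce, f3da359, fcbda77}.
Reachable from a4e0143: {956c7ce, a4e0143}.
Only in f3da359's history (ahead): {f3da359, fcbda77} — 2.
Only in a4e0143's history (behind): {a4e0143} — 1.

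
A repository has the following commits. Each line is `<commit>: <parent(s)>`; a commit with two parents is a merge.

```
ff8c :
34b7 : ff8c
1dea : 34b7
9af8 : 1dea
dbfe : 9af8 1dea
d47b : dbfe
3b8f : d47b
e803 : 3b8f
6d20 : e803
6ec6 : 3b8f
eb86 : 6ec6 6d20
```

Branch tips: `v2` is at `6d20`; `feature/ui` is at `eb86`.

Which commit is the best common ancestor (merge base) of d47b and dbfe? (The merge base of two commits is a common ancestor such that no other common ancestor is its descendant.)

Ancestors of d47b: {1dea, 34b7, 9af8, d47b, dbfe, ff8c}.
Ancestors of dbfe: {1dea, 34b7, 9af8, dbfe, ff8c}.
Common ancestors: {1dea, 34b7, 9af8, dbfe, ff8c}.
Among these, dbfe is not an ancestor of any other common ancestor — it is the merge base.

dbfe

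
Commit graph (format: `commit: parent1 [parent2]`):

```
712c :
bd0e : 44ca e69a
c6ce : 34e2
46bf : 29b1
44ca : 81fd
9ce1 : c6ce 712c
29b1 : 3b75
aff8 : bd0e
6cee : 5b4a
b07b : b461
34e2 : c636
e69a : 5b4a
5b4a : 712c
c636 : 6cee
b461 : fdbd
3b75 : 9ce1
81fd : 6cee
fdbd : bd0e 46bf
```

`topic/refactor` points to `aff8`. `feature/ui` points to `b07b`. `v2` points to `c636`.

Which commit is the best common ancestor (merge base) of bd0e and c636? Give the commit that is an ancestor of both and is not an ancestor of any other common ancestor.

6cee

Ancestors of bd0e: {44ca, 5b4a, 6cee, 712c, 81fd, bd0e, e69a}.
Ancestors of c636: {5b4a, 6cee, 712c, c636}.
Common ancestors: {5b4a, 6cee, 712c}.
Among these, 6cee is not an ancestor of any other common ancestor — it is the merge base.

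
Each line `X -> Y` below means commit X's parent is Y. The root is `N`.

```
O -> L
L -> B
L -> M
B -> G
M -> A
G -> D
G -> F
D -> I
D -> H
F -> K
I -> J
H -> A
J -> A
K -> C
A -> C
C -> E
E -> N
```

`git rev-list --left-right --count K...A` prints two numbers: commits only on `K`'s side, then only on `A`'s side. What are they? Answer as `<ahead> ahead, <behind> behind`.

Reachable from K: {C, E, K, N}.
Reachable from A: {A, C, E, N}.
Only in K's history (ahead): {K} — 1.
Only in A's history (behind): {A} — 1.

1 ahead, 1 behind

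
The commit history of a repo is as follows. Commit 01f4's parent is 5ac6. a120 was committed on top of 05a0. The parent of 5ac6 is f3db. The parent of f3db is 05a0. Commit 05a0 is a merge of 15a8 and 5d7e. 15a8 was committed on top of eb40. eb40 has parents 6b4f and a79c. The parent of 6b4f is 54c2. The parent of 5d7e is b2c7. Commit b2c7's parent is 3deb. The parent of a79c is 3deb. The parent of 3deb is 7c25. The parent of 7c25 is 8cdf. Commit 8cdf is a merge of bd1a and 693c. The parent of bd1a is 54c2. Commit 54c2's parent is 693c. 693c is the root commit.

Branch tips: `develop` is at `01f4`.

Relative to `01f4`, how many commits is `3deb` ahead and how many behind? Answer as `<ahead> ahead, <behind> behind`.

Reachable from 3deb: {3deb, 54c2, 693c, 7c25, 8cdf, bd1a}.
Reachable from 01f4: {01f4, 05a0, 15a8, 3deb, 54c2, 5ac6, 5d7e, 693c, 6b4f, 7c25, 8cdf, a79c, b2c7, bd1a, eb40, f3db}.
Only in 3deb's history (ahead): {} — 0.
Only in 01f4's history (behind): {01f4, 05a0, 15a8, 5ac6, 5d7e, 6b4f, a79c, b2c7, eb40, f3db} — 10.

0 ahead, 10 behind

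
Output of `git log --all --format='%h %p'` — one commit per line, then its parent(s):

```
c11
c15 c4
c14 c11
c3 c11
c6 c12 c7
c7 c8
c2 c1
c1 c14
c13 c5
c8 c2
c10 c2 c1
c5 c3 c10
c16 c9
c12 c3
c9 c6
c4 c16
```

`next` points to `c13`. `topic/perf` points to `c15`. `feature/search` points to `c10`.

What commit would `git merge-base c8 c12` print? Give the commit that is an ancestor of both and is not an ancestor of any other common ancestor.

Ancestors of c8: {c1, c11, c14, c2, c8}.
Ancestors of c12: {c11, c12, c3}.
Common ancestors: {c11}.
The only common ancestor is c11, so it is the merge base.

c11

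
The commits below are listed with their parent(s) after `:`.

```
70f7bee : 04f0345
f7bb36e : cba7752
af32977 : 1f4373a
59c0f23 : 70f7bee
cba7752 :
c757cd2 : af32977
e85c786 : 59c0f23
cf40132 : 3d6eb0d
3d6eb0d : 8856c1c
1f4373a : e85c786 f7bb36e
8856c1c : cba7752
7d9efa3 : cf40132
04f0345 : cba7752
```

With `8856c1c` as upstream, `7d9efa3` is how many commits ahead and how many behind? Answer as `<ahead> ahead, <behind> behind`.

3 ahead, 0 behind

Reachable from 7d9efa3: {3d6eb0d, 7d9efa3, 8856c1c, cba7752, cf40132}.
Reachable from 8856c1c: {8856c1c, cba7752}.
Only in 7d9efa3's history (ahead): {3d6eb0d, 7d9efa3, cf40132} — 3.
Only in 8856c1c's history (behind): {} — 0.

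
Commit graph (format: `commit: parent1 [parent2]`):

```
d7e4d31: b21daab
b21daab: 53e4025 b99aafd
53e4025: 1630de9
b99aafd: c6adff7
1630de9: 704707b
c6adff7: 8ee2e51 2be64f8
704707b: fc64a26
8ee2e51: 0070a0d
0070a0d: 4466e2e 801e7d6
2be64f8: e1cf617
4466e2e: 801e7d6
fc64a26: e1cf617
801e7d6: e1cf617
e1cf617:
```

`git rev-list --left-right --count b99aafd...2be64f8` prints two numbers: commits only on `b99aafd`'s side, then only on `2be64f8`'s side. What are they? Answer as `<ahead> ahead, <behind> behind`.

6 ahead, 0 behind

Reachable from b99aafd: {0070a0d, 2be64f8, 4466e2e, 801e7d6, 8ee2e51, b99aafd, c6adff7, e1cf617}.
Reachable from 2be64f8: {2be64f8, e1cf617}.
Only in b99aafd's history (ahead): {0070a0d, 4466e2e, 801e7d6, 8ee2e51, b99aafd, c6adff7} — 6.
Only in 2be64f8's history (behind): {} — 0.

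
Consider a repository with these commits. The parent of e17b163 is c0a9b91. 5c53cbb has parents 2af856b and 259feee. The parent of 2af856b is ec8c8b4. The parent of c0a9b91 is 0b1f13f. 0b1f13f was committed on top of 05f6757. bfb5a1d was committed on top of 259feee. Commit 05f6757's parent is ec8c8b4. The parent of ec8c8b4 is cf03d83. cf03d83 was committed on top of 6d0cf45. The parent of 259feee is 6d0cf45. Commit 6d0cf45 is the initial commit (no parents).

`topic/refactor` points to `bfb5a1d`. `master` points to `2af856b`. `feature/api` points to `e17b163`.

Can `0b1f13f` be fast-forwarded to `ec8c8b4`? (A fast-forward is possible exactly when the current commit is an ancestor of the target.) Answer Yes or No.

A fast-forward from 0b1f13f to ec8c8b4 is possible iff 0b1f13f is an ancestor of ec8c8b4.
Ancestors of ec8c8b4: {6d0cf45, cf03d83, ec8c8b4}.
0b1f13f is not among them, so fast-forward is not possible.

No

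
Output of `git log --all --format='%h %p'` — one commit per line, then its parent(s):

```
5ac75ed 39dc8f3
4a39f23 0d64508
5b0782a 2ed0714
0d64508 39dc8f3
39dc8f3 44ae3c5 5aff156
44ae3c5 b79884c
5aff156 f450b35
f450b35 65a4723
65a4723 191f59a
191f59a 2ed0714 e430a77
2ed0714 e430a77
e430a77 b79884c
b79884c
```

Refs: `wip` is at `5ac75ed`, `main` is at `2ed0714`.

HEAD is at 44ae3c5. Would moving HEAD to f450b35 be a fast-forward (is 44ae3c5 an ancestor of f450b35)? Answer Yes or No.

No

A fast-forward from 44ae3c5 to f450b35 is possible iff 44ae3c5 is an ancestor of f450b35.
Ancestors of f450b35: {191f59a, 2ed0714, 65a4723, b79884c, e430a77, f450b35}.
44ae3c5 is not among them, so fast-forward is not possible.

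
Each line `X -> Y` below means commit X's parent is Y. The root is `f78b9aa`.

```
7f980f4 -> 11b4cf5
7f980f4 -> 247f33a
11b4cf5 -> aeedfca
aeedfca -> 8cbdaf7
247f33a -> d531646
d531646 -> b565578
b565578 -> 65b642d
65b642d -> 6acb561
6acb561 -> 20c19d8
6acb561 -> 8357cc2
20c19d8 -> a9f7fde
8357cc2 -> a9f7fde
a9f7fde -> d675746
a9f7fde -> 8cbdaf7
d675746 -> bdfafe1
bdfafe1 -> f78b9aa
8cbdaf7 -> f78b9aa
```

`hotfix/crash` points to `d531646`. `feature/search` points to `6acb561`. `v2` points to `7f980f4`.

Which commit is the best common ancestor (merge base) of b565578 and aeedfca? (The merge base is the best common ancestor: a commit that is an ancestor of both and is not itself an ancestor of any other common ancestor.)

8cbdaf7

Ancestors of b565578: {20c19d8, 65b642d, 6acb561, 8357cc2, 8cbdaf7, a9f7fde, b565578, bdfafe1, d675746, f78b9aa}.
Ancestors of aeedfca: {8cbdaf7, aeedfca, f78b9aa}.
Common ancestors: {8cbdaf7, f78b9aa}.
Among these, 8cbdaf7 is not an ancestor of any other common ancestor — it is the merge base.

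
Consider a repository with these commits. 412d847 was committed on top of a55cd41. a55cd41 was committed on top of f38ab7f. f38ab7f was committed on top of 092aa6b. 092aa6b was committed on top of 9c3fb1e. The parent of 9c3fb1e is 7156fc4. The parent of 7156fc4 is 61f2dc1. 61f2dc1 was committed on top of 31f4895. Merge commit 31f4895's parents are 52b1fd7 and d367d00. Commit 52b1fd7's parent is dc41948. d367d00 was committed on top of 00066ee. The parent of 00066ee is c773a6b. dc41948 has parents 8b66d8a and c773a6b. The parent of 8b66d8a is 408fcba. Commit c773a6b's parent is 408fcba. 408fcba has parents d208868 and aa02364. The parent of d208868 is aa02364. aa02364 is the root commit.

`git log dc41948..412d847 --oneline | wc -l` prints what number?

Reachable from 412d847: {00066ee, 092aa6b, 31f4895, 408fcba, 412d847, 52b1fd7, 61f2dc1, 7156fc4, 8b66d8a, 9c3fb1e, a55cd41, aa02364, c773a6b, d208868, d367d00, dc41948, f38ab7f}.
Reachable from dc41948: {408fcba, 8b66d8a, aa02364, c773a6b, d208868, dc41948}.
In 412d847's history but not dc41948's: {00066ee, 092aa6b, 31f4895, 412d847, 52b1fd7, 61f2dc1, 7156fc4, 9c3fb1e, a55cd41, d367d00, f38ab7f} — 11 commits.

11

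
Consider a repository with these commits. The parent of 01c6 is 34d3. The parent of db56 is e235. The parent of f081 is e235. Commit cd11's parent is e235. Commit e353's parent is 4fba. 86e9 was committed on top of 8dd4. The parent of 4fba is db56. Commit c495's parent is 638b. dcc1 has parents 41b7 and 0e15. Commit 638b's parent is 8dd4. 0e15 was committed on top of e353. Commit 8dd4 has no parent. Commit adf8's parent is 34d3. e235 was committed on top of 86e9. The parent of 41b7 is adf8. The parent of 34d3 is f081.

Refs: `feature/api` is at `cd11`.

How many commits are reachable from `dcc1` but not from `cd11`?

Reachable from dcc1: {0e15, 34d3, 41b7, 4fba, 86e9, 8dd4, adf8, db56, dcc1, e235, e353, f081}.
Reachable from cd11: {86e9, 8dd4, cd11, e235}.
In dcc1's history but not cd11's: {0e15, 34d3, 41b7, 4fba, adf8, db56, dcc1, e353, f081} — 9 commits.

9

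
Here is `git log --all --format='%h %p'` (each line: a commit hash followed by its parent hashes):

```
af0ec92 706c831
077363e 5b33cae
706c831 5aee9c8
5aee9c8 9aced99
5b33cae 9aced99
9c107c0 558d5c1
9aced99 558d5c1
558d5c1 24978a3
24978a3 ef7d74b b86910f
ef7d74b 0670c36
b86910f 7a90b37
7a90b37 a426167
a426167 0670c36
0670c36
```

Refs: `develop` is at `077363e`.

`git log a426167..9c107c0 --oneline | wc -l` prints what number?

6

Reachable from 9c107c0: {0670c36, 24978a3, 558d5c1, 7a90b37, 9c107c0, a426167, b86910f, ef7d74b}.
Reachable from a426167: {0670c36, a426167}.
In 9c107c0's history but not a426167's: {24978a3, 558d5c1, 7a90b37, 9c107c0, b86910f, ef7d74b} — 6 commits.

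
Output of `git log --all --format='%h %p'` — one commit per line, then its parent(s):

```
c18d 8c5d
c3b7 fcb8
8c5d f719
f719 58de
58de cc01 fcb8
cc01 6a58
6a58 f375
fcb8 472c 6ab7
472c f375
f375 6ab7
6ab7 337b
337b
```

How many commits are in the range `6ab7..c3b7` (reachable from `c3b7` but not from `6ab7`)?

4

Reachable from c3b7: {337b, 472c, 6ab7, c3b7, f375, fcb8}.
Reachable from 6ab7: {337b, 6ab7}.
In c3b7's history but not 6ab7's: {472c, c3b7, f375, fcb8} — 4 commits.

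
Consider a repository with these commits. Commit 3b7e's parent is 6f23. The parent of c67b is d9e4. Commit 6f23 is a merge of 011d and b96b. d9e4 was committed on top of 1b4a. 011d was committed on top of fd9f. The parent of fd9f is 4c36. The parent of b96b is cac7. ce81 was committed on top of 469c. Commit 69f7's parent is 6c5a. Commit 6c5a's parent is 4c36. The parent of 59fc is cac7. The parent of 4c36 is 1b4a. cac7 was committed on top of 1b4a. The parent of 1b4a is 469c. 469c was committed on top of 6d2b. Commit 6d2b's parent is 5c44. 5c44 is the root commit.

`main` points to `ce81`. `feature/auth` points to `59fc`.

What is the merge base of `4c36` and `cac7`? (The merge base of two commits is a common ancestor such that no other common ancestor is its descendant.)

1b4a

Ancestors of 4c36: {1b4a, 469c, 4c36, 5c44, 6d2b}.
Ancestors of cac7: {1b4a, 469c, 5c44, 6d2b, cac7}.
Common ancestors: {1b4a, 469c, 5c44, 6d2b}.
Among these, 1b4a is not an ancestor of any other common ancestor — it is the merge base.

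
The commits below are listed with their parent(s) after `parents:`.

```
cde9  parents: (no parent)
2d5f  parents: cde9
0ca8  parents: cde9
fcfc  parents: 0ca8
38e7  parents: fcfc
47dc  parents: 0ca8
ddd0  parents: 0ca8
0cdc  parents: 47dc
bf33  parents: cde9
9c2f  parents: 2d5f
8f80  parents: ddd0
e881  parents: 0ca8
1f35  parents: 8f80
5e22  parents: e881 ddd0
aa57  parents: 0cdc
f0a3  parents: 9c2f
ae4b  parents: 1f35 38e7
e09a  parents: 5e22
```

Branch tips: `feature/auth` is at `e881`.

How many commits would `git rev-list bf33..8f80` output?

Reachable from 8f80: {0ca8, 8f80, cde9, ddd0}.
Reachable from bf33: {bf33, cde9}.
In 8f80's history but not bf33's: {0ca8, 8f80, ddd0} — 3 commits.

3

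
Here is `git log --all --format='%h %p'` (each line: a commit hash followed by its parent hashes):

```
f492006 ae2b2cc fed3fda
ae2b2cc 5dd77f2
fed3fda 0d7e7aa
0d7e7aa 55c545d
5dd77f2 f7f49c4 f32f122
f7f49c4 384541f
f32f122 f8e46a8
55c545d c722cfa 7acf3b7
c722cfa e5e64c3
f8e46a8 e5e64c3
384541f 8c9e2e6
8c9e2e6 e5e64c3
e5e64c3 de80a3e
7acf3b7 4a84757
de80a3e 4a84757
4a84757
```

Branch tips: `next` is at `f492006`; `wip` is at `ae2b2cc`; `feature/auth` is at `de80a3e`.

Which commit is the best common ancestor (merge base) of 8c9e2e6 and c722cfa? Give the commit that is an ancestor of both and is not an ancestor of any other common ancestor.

e5e64c3

Ancestors of 8c9e2e6: {4a84757, 8c9e2e6, de80a3e, e5e64c3}.
Ancestors of c722cfa: {4a84757, c722cfa, de80a3e, e5e64c3}.
Common ancestors: {4a84757, de80a3e, e5e64c3}.
Among these, e5e64c3 is not an ancestor of any other common ancestor — it is the merge base.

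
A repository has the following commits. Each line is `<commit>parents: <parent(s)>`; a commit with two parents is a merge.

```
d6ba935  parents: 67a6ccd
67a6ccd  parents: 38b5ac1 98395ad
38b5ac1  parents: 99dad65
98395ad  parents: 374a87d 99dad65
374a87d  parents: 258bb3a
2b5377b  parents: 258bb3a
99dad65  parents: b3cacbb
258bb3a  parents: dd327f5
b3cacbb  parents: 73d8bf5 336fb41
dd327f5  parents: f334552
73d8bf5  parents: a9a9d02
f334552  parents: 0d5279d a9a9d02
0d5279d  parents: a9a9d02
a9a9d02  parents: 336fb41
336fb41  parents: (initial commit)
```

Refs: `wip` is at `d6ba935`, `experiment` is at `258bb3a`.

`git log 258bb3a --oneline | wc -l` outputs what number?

Walking parent pointers from 258bb3a: reachable set = {0d5279d, 258bb3a, 336fb41, a9a9d02, dd327f5, f334552}.
That is 6 commits.

6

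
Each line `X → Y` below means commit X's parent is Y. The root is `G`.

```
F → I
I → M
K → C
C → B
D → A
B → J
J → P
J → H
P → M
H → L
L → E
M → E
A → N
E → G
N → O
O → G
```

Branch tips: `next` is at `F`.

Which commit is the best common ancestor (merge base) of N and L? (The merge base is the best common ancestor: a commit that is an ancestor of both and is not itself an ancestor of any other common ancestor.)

Ancestors of N: {G, N, O}.
Ancestors of L: {E, G, L}.
Common ancestors: {G}.
The only common ancestor is G, so it is the merge base.

G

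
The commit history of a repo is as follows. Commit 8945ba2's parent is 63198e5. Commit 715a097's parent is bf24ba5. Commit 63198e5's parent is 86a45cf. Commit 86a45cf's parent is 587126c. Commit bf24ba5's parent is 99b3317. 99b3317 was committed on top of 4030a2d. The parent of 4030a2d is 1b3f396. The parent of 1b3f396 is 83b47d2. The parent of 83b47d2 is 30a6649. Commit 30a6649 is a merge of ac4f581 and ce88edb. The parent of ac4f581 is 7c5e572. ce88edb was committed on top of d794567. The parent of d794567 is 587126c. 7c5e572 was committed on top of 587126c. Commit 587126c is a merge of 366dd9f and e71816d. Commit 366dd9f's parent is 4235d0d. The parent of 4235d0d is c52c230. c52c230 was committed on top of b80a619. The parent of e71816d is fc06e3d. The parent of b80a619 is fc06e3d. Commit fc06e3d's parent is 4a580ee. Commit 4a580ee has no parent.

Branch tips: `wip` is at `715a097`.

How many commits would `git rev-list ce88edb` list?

10

Walking parent pointers from ce88edb: reachable set = {366dd9f, 4235d0d, 4a580ee, 587126c, b80a619, c52c230, ce88edb, d794567, e71816d, fc06e3d}.
That is 10 commits.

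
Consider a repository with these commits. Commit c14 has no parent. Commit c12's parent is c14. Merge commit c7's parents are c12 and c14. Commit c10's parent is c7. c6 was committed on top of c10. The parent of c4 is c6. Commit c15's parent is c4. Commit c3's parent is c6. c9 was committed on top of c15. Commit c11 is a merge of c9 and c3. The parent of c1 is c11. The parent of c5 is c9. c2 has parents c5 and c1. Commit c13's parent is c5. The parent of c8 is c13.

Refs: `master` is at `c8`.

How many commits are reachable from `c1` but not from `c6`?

Reachable from c1: {c1, c10, c11, c12, c14, c15, c3, c4, c6, c7, c9}.
Reachable from c6: {c10, c12, c14, c6, c7}.
In c1's history but not c6's: {c1, c11, c15, c3, c4, c9} — 6 commits.

6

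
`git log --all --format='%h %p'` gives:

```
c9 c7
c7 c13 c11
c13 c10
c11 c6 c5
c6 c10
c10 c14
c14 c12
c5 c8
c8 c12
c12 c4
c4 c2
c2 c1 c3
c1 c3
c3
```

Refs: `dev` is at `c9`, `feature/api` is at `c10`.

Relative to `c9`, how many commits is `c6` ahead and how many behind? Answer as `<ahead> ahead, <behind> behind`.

0 ahead, 6 behind

Reachable from c6: {c1, c10, c12, c14, c2, c3, c4, c6}.
Reachable from c9: {c1, c10, c11, c12, c13, c14, c2, c3, c4, c5, c6, c7, c8, c9}.
Only in c6's history (ahead): {} — 0.
Only in c9's history (behind): {c11, c13, c5, c7, c8, c9} — 6.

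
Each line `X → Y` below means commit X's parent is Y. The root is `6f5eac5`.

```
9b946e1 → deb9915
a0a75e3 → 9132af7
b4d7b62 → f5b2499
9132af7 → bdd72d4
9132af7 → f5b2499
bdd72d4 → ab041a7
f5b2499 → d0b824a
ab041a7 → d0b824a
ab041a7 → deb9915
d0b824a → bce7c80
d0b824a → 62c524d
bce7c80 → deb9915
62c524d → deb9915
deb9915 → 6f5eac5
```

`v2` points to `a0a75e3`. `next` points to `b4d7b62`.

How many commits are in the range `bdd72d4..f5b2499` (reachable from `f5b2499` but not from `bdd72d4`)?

Reachable from f5b2499: {62c524d, 6f5eac5, bce7c80, d0b824a, deb9915, f5b2499}.
Reachable from bdd72d4: {62c524d, 6f5eac5, ab041a7, bce7c80, bdd72d4, d0b824a, deb9915}.
In f5b2499's history but not bdd72d4's: {f5b2499} — 1 commit.

1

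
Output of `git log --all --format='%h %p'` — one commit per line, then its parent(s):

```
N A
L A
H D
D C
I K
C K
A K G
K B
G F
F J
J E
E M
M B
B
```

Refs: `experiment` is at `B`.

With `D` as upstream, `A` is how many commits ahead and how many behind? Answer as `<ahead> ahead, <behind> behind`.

Reachable from A: {A, B, E, F, G, J, K, M}.
Reachable from D: {B, C, D, K}.
Only in A's history (ahead): {A, E, F, G, J, M} — 6.
Only in D's history (behind): {C, D} — 2.

6 ahead, 2 behind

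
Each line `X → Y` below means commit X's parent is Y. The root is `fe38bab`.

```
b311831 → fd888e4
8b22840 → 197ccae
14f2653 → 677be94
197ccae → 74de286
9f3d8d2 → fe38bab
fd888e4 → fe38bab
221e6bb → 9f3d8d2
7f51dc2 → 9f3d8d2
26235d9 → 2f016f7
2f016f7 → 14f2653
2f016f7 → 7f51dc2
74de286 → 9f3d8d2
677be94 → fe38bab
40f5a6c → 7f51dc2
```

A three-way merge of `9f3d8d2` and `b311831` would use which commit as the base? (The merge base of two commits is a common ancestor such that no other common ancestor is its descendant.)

Ancestors of 9f3d8d2: {9f3d8d2, fe38bab}.
Ancestors of b311831: {b311831, fd888e4, fe38bab}.
Common ancestors: {fe38bab}.
The only common ancestor is fe38bab, so it is the merge base.

fe38bab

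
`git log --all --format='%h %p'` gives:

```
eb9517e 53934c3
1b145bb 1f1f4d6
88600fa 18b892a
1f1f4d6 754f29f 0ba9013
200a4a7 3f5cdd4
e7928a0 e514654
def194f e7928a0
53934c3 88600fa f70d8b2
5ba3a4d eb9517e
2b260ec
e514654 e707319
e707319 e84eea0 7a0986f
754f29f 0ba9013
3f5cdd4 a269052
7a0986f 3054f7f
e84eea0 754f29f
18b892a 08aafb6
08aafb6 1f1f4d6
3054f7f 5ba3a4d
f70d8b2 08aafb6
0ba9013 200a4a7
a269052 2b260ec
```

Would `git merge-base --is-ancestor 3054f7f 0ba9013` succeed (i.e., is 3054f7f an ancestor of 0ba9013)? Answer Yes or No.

Ancestors of 0ba9013: {0ba9013, 200a4a7, 2b260ec, 3f5cdd4, a269052}.
3054f7f is not in that set, so it is not an ancestor of 0ba9013.

No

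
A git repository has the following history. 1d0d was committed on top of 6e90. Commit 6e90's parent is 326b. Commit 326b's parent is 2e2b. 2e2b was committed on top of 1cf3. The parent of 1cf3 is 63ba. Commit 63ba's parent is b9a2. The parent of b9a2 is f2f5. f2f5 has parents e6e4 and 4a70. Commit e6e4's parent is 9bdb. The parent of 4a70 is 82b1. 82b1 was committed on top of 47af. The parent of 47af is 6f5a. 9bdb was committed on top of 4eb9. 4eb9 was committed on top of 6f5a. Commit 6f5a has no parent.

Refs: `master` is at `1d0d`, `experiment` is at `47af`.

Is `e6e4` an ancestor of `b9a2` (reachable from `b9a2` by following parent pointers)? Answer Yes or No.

Yes

Ancestors of b9a2 (commits reachable by following parents): {47af, 4a70, 4eb9, 6f5a, 82b1, 9bdb, b9a2, e6e4, f2f5}.
e6e4 is in that set, so it is an ancestor of b9a2.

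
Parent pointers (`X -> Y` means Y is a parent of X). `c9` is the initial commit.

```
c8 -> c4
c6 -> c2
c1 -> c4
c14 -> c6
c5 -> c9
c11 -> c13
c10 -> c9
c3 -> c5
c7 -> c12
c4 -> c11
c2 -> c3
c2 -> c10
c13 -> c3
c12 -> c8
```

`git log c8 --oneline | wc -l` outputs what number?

Walking parent pointers from c8: reachable set = {c11, c13, c3, c4, c5, c8, c9}.
That is 7 commits.

7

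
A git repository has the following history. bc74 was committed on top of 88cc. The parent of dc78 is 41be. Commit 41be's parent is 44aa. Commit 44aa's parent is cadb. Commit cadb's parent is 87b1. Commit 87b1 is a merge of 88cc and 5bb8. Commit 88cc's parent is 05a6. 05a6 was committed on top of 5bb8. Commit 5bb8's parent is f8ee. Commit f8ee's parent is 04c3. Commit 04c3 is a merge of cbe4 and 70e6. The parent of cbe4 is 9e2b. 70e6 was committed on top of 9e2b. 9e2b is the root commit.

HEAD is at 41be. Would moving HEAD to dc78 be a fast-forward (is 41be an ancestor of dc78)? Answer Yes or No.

A fast-forward from 41be to dc78 is possible iff 41be is an ancestor of dc78.
Ancestors of dc78: {04c3, 05a6, 41be, 44aa, 5bb8, 70e6, 87b1, 88cc, 9e2b, cadb, cbe4, dc78, f8ee}.
41be is among them, so fast-forward is possible.

Yes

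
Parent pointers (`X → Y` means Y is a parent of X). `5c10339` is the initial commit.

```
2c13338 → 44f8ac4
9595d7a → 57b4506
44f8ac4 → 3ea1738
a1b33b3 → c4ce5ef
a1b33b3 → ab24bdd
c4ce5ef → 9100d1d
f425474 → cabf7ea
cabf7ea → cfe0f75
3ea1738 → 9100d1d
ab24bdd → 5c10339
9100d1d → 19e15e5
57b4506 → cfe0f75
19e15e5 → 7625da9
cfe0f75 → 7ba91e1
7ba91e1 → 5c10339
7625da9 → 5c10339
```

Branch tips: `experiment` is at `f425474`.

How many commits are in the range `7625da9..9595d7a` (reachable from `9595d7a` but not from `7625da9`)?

Reachable from 9595d7a: {57b4506, 5c10339, 7ba91e1, 9595d7a, cfe0f75}.
Reachable from 7625da9: {5c10339, 7625da9}.
In 9595d7a's history but not 7625da9's: {57b4506, 7ba91e1, 9595d7a, cfe0f75} — 4 commits.

4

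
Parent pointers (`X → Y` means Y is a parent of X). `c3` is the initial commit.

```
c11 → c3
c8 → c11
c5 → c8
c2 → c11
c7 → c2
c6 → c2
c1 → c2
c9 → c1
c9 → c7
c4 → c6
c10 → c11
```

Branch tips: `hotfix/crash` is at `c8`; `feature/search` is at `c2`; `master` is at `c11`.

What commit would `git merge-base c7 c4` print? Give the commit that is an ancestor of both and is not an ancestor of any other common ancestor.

Ancestors of c7: {c11, c2, c3, c7}.
Ancestors of c4: {c11, c2, c3, c4, c6}.
Common ancestors: {c11, c2, c3}.
Among these, c2 is not an ancestor of any other common ancestor — it is the merge base.

c2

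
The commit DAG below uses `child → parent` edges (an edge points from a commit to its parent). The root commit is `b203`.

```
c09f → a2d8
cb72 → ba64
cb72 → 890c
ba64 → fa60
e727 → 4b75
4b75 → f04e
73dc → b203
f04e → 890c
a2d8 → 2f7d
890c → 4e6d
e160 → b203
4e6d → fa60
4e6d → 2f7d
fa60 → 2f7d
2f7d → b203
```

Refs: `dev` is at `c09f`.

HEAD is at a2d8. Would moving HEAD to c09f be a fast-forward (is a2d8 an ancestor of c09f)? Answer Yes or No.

A fast-forward from a2d8 to c09f is possible iff a2d8 is an ancestor of c09f.
Ancestors of c09f: {2f7d, a2d8, b203, c09f}.
a2d8 is among them, so fast-forward is possible.

Yes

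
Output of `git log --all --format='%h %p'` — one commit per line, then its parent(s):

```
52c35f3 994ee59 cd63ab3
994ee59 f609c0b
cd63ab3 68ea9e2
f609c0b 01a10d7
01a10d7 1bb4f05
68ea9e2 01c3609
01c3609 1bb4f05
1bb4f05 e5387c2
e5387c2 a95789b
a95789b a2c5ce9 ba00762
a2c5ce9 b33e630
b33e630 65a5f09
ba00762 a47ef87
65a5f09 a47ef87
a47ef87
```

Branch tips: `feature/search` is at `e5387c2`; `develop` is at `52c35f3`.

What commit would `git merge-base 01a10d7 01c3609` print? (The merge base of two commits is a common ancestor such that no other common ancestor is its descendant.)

Ancestors of 01a10d7: {01a10d7, 1bb4f05, 65a5f09, a2c5ce9, a47ef87, a95789b, b33e630, ba00762, e5387c2}.
Ancestors of 01c3609: {01c3609, 1bb4f05, 65a5f09, a2c5ce9, a47ef87, a95789b, b33e630, ba00762, e5387c2}.
Common ancestors: {1bb4f05, 65a5f09, a2c5ce9, a47ef87, a95789b, b33e630, ba00762, e5387c2}.
Among these, 1bb4f05 is not an ancestor of any other common ancestor — it is the merge base.

1bb4f05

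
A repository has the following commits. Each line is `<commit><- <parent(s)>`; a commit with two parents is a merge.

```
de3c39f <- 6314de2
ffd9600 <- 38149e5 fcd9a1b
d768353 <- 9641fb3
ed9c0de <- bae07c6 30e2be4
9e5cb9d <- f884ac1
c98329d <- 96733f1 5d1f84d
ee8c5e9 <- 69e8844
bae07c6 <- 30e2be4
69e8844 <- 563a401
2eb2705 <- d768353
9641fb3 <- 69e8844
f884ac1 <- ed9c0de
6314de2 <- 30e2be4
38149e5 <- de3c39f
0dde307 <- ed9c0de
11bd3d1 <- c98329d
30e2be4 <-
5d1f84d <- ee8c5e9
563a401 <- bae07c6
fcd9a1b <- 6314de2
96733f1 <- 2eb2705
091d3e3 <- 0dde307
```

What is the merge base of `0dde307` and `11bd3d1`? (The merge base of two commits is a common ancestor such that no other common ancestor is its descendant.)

bae07c6

Ancestors of 0dde307: {0dde307, 30e2be4, bae07c6, ed9c0de}.
Ancestors of 11bd3d1: {11bd3d1, 2eb2705, 30e2be4, 563a401, 5d1f84d, 69e8844, 9641fb3, 96733f1, bae07c6, c98329d, d768353, ee8c5e9}.
Common ancestors: {30e2be4, bae07c6}.
Among these, bae07c6 is not an ancestor of any other common ancestor — it is the merge base.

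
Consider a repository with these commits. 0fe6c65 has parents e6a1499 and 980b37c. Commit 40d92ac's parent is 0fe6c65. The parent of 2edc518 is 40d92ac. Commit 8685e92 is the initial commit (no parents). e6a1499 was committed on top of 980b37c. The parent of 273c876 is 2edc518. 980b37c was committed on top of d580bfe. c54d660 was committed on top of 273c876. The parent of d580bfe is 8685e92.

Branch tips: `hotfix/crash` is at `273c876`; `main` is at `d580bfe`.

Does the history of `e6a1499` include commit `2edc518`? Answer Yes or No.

Ancestors of e6a1499: {8685e92, 980b37c, d580bfe, e6a1499}.
2edc518 is not in that set, so it is not an ancestor of e6a1499.

No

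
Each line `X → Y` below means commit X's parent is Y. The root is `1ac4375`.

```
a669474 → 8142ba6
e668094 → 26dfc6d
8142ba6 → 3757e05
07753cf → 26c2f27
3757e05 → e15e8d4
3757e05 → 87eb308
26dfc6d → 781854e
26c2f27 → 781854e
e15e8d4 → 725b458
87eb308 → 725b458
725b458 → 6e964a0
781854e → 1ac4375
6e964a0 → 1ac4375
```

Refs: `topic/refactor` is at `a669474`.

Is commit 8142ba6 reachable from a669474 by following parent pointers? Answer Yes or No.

Yes

Ancestors of a669474 (commits reachable by following parents): {1ac4375, 3757e05, 6e964a0, 725b458, 8142ba6, 87eb308, a669474, e15e8d4}.
8142ba6 is in that set, so it is an ancestor of a669474.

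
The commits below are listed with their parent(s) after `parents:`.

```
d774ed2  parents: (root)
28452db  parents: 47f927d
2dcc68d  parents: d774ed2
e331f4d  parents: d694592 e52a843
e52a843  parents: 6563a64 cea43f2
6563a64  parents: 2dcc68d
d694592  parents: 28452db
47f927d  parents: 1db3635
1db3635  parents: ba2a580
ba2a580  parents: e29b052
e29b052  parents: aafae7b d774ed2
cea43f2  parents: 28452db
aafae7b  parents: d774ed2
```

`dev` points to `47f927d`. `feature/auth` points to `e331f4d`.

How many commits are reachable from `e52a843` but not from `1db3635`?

Reachable from e52a843: {1db3635, 28452db, 2dcc68d, 47f927d, 6563a64, aafae7b, ba2a580, cea43f2, d774ed2, e29b052, e52a843}.
Reachable from 1db3635: {1db3635, aafae7b, ba2a580, d774ed2, e29b052}.
In e52a843's history but not 1db3635's: {28452db, 2dcc68d, 47f927d, 6563a64, cea43f2, e52a843} — 6 commits.

6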